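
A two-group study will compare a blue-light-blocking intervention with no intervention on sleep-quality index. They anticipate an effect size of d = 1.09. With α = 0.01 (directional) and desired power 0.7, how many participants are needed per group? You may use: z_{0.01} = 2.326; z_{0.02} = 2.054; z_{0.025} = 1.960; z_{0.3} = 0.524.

For two independent groups with equal n: n = 2·((z_{α} + z_β) / d)².
z_{α} + z_β = 2.326 + 0.524 = 2.850.
n = 2 × (2.850 / 1.09)² = 2 × 2.615² = 2 × 6.84 = 13.7.
Round up to the next whole participant.

n = 14 per group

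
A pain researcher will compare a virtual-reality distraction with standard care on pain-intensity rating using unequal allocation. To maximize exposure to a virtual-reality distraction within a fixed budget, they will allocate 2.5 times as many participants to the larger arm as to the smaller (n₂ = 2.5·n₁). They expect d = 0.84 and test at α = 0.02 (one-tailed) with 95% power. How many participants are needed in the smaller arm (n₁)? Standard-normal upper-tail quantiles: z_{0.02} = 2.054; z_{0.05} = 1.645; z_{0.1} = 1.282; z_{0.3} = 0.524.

With allocation ratio k = n₂/n₁ = 2.5, Var(x̄₁−x̄₂) = σ²(1/n₁ + 1/(k·n₁)) = σ²·(k+1)/(k·n₁).
So n₁ = (1 + 1/k)·((z_{α} + z_β)/d)² = 1.400 × (3.699/0.84)².
n₁ = 1.400 × 19.39 = 27.1.
Round up: n₁ = 28, giving n₂ = 2.5 × 28 = 70.

n₁ = 28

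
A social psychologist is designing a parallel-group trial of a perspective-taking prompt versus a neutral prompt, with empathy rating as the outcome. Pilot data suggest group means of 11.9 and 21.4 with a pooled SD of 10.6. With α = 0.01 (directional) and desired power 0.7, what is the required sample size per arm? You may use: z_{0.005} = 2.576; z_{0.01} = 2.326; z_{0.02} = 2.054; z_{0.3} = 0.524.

n = 21 per group

Cohen's d = |M₁ − M₂| / SD_pooled = |11.9 − 21.4| / 10.6 = 9.5 / 10.6 = 0.896.
For two independent groups with equal n: n = 2·((z_{α} + z_β) / d)².
z_{α} + z_β = 2.326 + 0.524 = 2.850.
n = 2 × (2.850 / 0.896)² = 2 × 3.181² = 2 × 10.12 = 20.2.
Round up to the next whole participant.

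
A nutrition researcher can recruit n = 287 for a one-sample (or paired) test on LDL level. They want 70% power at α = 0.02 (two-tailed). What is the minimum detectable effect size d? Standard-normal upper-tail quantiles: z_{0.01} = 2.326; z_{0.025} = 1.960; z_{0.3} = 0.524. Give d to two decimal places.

For a single sample (or paired design) of n = 287: d_min = (z_{α/2} + z_β)/√n.
z-sum = 2.326 + 0.524 = 2.850.
d_min = 2.850 / √287 = 2.850 / 16.941 = 0.168.

d_min ≈ 0.17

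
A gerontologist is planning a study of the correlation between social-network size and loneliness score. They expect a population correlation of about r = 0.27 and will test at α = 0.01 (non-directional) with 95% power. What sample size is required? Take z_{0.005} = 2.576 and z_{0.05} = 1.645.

n = 236

Fisher's z: C = ½·ln((1+r)/(1−r)) = ½·ln(1.7397) = 0.2769.
n = ((z_{α/2} + z_β)/C)² + 3.
(2.576 + 1.645) / 0.2769 = 4.221 / 0.2769 = 15.244.
n = 15.244² + 3 = 232.37 + 3 = 235.4.
Round up.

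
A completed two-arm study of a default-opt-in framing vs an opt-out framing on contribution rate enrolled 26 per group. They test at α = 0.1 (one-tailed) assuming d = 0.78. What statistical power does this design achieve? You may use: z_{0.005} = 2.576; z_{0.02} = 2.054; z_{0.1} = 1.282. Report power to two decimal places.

power ≈ 0.94

For two equal groups, power = Φ(d·√(n/2) − z_{α}).
d·√(n/2) = 0.78 × √(26/2) = 0.78 × 3.606 = 2.812.
z_β = 2.812 − 1.282 = 1.530.
Power = Φ(1.530) = 0.937.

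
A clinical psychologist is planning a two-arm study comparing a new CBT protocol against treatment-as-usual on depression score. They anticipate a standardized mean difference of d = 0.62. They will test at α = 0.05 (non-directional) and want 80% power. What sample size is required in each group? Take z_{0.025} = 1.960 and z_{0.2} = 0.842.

For two independent groups with equal n: n = 2·((z_{α/2} + z_β) / d)².
z_{α/2} + z_β = 1.960 + 0.842 = 2.802.
n = 2 × (2.802 / 0.62)² = 2 × 4.519² = 2 × 20.42 = 40.8.
Round up to the next whole participant.

n = 41 per group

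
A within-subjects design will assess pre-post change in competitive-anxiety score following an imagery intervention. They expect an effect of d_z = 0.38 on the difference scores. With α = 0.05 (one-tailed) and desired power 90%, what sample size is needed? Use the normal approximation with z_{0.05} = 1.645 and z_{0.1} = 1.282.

n = 60 pairs

For a paired (one-sample on differences) test: n = ((z_{α} + z_β) / d)².
z_{α} + z_β = 1.645 + 1.282 = 2.927.
n = (2.927 / 0.38)² = 7.703² = 59.33.
Round up.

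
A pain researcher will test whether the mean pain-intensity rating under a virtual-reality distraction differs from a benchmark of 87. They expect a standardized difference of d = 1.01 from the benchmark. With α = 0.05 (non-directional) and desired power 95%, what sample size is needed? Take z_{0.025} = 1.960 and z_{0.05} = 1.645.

For a one-sample test: n = ((z_{α/2} + z_β) / d)².
z_{α/2} + z_β = 1.960 + 1.645 = 3.605.
n = (3.605 / 1.01)² = 3.569² = 12.74.
Round up.

n = 13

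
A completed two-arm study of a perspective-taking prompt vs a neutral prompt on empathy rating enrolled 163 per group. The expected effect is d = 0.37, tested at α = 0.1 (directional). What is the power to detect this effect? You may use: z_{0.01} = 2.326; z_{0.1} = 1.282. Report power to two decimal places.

For two equal groups, power = Φ(d·√(n/2) − z_{α}).
d·√(n/2) = 0.37 × √(163/2) = 0.37 × 9.028 = 3.340.
z_β = 3.340 − 1.282 = 2.058.
Power = Φ(2.058) = 0.980.

power ≈ 0.98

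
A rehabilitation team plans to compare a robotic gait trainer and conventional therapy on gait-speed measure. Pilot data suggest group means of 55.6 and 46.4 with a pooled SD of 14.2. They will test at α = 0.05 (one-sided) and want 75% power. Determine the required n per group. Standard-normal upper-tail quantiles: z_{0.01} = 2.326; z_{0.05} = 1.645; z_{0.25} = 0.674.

n = 26 per group

Cohen's d = |M₁ − M₂| / SD_pooled = |55.6 − 46.4| / 14.2 = 9.2 / 14.2 = 0.648.
For two independent groups with equal n: n = 2·((z_{α} + z_β) / d)².
z_{α} + z_β = 1.645 + 0.674 = 2.319.
n = 2 × (2.319 / 0.648)² = 2 × 3.579² = 2 × 12.81 = 25.6.
Round up to the next whole participant.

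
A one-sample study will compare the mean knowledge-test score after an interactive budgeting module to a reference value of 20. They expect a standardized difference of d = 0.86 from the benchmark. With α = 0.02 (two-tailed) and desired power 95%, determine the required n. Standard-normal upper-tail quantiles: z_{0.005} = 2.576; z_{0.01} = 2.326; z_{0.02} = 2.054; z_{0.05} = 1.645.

n = 22

For a one-sample test: n = ((z_{α/2} + z_β) / d)².
z_{α/2} + z_β = 2.326 + 1.645 = 3.971.
n = (3.971 / 0.86)² = 4.617² = 21.32.
Round up.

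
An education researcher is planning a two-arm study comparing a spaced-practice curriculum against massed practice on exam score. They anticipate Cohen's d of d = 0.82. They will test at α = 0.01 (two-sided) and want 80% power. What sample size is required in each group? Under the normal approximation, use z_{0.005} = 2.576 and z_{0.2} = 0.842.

For two independent groups with equal n: n = 2·((z_{α/2} + z_β) / d)².
z_{α/2} + z_β = 2.576 + 0.842 = 3.418.
n = 2 × (3.418 / 0.82)² = 2 × 4.168² = 2 × 17.37 = 34.7.
Round up to the next whole participant.

n = 35 per group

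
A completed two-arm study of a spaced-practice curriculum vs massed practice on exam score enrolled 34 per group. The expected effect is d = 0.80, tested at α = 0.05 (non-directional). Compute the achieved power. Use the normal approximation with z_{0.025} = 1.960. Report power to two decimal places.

power ≈ 0.91

For two equal groups, power = Φ(d·√(n/2) − z_{α/2}).
d·√(n/2) = 0.80 × √(34/2) = 0.80 × 4.123 = 3.298.
z_β = 3.298 − 1.960 = 1.338.
Power = Φ(1.338) = 0.910.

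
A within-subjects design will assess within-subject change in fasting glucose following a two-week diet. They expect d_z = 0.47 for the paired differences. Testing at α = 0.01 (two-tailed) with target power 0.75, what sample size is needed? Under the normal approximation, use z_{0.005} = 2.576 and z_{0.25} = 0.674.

For a paired (one-sample on differences) test: n = ((z_{α/2} + z_β) / d)².
z_{α/2} + z_β = 2.576 + 0.674 = 3.250.
n = (3.250 / 0.47)² = 6.915² = 47.82.
Round up.

n = 48 pairs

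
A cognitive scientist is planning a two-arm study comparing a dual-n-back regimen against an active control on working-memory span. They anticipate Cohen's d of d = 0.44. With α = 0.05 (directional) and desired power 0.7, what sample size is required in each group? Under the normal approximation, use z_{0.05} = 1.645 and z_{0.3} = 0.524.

n = 49 per group

For two independent groups with equal n: n = 2·((z_{α} + z_β) / d)².
z_{α} + z_β = 1.645 + 0.524 = 2.169.
n = 2 × (2.169 / 0.44)² = 2 × 4.930² = 2 × 24.30 = 48.6.
Round up to the next whole participant.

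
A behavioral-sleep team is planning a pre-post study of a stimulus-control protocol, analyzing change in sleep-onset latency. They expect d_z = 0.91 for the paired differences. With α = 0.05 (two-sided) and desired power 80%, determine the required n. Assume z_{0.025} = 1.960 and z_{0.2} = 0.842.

For a paired (one-sample on differences) test: n = ((z_{α/2} + z_β) / d)².
z_{α/2} + z_β = 1.960 + 0.842 = 2.802.
n = (2.802 / 0.91)² = 3.079² = 9.48.
Round up.

n = 10 pairs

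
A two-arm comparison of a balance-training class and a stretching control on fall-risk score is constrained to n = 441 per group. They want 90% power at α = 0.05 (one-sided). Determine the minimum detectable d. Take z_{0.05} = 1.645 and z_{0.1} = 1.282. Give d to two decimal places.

For two independent groups of n = 441 each: d_min = (z_{α} + z_β)·√(2/n).
z-sum = 1.645 + 1.282 = 2.927.
d_min = 2.927 × √(2/441) = 2.927 × 0.0673 = 0.197.

d_min ≈ 0.20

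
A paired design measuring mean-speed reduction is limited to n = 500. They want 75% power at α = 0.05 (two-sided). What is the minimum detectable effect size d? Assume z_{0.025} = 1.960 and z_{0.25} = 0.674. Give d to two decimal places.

For a single sample (or paired design) of n = 500: d_min = (z_{α/2} + z_β)/√n.
z-sum = 1.960 + 0.674 = 2.634.
d_min = 2.634 / √500 = 2.634 / 22.361 = 0.118.

d_min ≈ 0.12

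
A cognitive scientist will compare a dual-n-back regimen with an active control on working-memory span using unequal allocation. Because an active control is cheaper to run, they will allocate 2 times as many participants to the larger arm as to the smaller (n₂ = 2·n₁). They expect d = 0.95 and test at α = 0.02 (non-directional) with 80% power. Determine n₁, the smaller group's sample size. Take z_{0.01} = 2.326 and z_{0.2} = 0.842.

n₁ = 17

With allocation ratio k = n₂/n₁ = 2, Var(x̄₁−x̄₂) = σ²(1/n₁ + 1/(k·n₁)) = σ²·(k+1)/(k·n₁).
So n₁ = (1 + 1/k)·((z_{α/2} + z_β)/d)² = 1.500 × (3.168/0.95)².
n₁ = 1.500 × 11.12 = 16.7.
Round up: n₁ = 17, giving n₂ = 2 × 17 = 34.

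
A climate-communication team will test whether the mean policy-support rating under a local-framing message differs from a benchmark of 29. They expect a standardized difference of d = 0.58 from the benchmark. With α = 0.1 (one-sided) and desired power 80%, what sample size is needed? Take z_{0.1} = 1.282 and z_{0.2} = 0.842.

For a one-sample test: n = ((z_{α} + z_β) / d)².
z_{α} + z_β = 1.282 + 0.842 = 2.124.
n = (2.124 / 0.58)² = 3.662² = 13.41.
Round up.

n = 14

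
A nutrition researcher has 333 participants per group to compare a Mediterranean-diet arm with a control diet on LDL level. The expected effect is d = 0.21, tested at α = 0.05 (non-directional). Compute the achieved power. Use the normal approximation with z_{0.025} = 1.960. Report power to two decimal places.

power ≈ 0.77

For two equal groups, power = Φ(d·√(n/2) − z_{α/2}).
d·√(n/2) = 0.21 × √(333/2) = 0.21 × 12.903 = 2.710.
z_β = 2.710 − 1.960 = 0.750.
Power = Φ(0.750) = 0.773.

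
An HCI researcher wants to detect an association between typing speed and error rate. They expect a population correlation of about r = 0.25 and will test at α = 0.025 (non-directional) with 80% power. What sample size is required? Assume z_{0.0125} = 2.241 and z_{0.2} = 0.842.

Fisher's z: C = ½·ln((1+r)/(1−r)) = ½·ln(1.6667) = 0.2554.
n = ((z_{α/2} + z_β)/C)² + 3.
(2.241 + 0.842) / 0.2554 = 3.083 / 0.2554 = 12.071.
n = 12.071² + 3 = 145.72 + 3 = 148.7.
Round up.

n = 149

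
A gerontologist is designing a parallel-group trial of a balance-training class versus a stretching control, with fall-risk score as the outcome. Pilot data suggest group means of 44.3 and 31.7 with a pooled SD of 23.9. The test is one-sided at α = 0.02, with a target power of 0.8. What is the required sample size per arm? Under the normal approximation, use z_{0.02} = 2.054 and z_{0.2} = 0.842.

Cohen's d = |M₁ − M₂| / SD_pooled = |44.3 − 31.7| / 23.9 = 12.6 / 23.9 = 0.527.
For two independent groups with equal n: n = 2·((z_{α} + z_β) / d)².
z_{α} + z_β = 2.054 + 0.842 = 2.896.
n = 2 × (2.896 / 0.527)² = 2 × 5.495² = 2 × 30.20 = 60.4.
Round up to the next whole participant.

n = 61 per group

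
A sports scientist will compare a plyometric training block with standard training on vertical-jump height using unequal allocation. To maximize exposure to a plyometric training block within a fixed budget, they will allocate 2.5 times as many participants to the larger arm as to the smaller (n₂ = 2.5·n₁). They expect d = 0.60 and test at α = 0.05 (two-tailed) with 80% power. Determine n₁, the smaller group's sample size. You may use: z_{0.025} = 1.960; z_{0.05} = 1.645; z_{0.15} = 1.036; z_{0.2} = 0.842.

n₁ = 31

With allocation ratio k = n₂/n₁ = 2.5, Var(x̄₁−x̄₂) = σ²(1/n₁ + 1/(k·n₁)) = σ²·(k+1)/(k·n₁).
So n₁ = (1 + 1/k)·((z_{α/2} + z_β)/d)² = 1.400 × (2.802/0.60)².
n₁ = 1.400 × 21.81 = 30.5.
Round up: n₁ = 31, giving n₂ = ⌈2.5 × 31⌉ = ⌈77.5⌉ = 78.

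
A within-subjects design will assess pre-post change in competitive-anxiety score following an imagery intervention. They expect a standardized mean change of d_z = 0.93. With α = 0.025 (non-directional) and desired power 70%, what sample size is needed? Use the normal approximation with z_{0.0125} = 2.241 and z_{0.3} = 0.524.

n = 9 pairs

For a paired (one-sample on differences) test: n = ((z_{α/2} + z_β) / d)².
z_{α/2} + z_β = 2.241 + 0.524 = 2.765.
n = (2.765 / 0.93)² = 2.973² = 8.84.
Round up.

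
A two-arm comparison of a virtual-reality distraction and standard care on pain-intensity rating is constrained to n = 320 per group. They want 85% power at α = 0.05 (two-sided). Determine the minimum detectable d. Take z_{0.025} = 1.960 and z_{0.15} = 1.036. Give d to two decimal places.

For two independent groups of n = 320 each: d_min = (z_{α/2} + z_β)·√(2/n).
z-sum = 1.960 + 1.036 = 2.996.
d_min = 2.996 × √(2/320) = 2.996 × 0.0791 = 0.237.

d_min ≈ 0.24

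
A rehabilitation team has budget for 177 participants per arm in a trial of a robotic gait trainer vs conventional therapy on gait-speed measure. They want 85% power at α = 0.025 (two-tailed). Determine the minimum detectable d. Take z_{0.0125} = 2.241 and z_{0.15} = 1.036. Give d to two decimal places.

For two independent groups of n = 177 each: d_min = (z_{α/2} + z_β)·√(2/n).
z-sum = 2.241 + 1.036 = 3.277.
d_min = 3.277 × √(2/177) = 3.277 × 0.1063 = 0.348.

d_min ≈ 0.35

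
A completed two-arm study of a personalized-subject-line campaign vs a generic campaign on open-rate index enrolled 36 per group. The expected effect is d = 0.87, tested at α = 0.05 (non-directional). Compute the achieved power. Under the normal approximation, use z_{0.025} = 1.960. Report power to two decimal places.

For two equal groups, power = Φ(d·√(n/2) − z_{α/2}).
d·√(n/2) = 0.87 × √(36/2) = 0.87 × 4.243 = 3.691.
z_β = 3.691 − 1.960 = 1.731.
Power = Φ(1.731) = 0.958.

power ≈ 0.96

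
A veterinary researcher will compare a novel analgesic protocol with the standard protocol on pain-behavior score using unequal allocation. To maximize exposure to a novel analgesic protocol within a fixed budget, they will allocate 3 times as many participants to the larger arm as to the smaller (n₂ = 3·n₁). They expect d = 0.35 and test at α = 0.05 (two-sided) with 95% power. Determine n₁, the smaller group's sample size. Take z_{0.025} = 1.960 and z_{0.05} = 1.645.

With allocation ratio k = n₂/n₁ = 3, Var(x̄₁−x̄₂) = σ²(1/n₁ + 1/(k·n₁)) = σ²·(k+1)/(k·n₁).
So n₁ = (1 + 1/k)·((z_{α/2} + z_β)/d)² = 1.333 × (3.605/0.35)².
n₁ = 1.333 × 106.09 = 141.5.
Round up: n₁ = 142, giving n₂ = 3 × 142 = 426.

n₁ = 142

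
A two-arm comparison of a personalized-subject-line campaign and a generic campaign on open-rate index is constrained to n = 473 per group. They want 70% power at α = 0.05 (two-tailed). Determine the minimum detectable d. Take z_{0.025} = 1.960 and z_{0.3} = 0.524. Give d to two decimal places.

d_min ≈ 0.16

For two independent groups of n = 473 each: d_min = (z_{α/2} + z_β)·√(2/n).
z-sum = 1.960 + 0.524 = 2.484.
d_min = 2.484 × √(2/473) = 2.484 × 0.0650 = 0.162.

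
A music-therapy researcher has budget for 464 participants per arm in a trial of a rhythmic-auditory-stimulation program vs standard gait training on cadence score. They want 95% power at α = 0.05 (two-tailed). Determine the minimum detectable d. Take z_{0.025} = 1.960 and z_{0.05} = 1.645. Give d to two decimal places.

d_min ≈ 0.24

For two independent groups of n = 464 each: d_min = (z_{α/2} + z_β)·√(2/n).
z-sum = 1.960 + 1.645 = 3.605.
d_min = 3.605 × √(2/464) = 3.605 × 0.0657 = 0.237.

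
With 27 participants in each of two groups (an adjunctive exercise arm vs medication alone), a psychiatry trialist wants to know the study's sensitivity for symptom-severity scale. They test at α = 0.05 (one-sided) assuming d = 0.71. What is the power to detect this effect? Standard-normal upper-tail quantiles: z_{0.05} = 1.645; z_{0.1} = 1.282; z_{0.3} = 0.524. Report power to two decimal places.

For two equal groups, power = Φ(d·√(n/2) − z_{α}).
d·√(n/2) = 0.71 × √(27/2) = 0.71 × 3.674 = 2.609.
z_β = 2.609 − 1.645 = 0.964.
Power = Φ(0.964) = 0.832.

power ≈ 0.83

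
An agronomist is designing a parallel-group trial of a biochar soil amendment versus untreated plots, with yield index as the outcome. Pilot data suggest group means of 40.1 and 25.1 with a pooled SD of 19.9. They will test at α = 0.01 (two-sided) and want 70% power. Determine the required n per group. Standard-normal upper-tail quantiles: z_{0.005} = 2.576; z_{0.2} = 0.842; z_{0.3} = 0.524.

Cohen's d = |M₁ − M₂| / SD_pooled = |40.1 − 25.1| / 19.9 = 15.0 / 19.9 = 0.754.
For two independent groups with equal n: n = 2·((z_{α/2} + z_β) / d)².
z_{α/2} + z_β = 2.576 + 0.524 = 3.100.
n = 2 × (3.100 / 0.754)² = 2 × 4.111² = 2 × 16.90 = 33.8.
Round up to the next whole participant.

n = 34 per group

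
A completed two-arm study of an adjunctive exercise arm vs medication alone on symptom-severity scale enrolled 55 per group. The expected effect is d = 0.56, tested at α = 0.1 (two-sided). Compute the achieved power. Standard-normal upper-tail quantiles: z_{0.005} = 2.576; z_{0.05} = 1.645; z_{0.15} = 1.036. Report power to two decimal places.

For two equal groups, power = Φ(d·√(n/2) − z_{α/2}).
d·√(n/2) = 0.56 × √(55/2) = 0.56 × 5.244 = 2.937.
z_β = 2.937 − 1.645 = 1.292.
Power = Φ(1.292) = 0.902.

power ≈ 0.90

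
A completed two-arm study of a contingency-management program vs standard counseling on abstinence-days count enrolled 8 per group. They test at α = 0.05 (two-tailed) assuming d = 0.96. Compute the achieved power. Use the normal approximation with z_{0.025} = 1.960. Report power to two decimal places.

For two equal groups, power = Φ(d·√(n/2) − z_{α/2}).
d·√(n/2) = 0.96 × √(8/2) = 0.96 × 2.000 = 1.920.
z_β = 1.920 − 1.960 = -0.040.
Power = Φ(-0.040) = 0.484.

power ≈ 0.48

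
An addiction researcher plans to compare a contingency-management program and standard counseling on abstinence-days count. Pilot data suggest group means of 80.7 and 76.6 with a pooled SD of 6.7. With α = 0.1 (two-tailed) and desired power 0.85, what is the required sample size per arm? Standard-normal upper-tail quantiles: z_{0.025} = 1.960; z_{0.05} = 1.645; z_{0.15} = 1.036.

Cohen's d = |M₁ − M₂| / SD_pooled = |80.7 − 76.6| / 6.7 = 4.1 / 6.7 = 0.612.
For two independent groups with equal n: n = 2·((z_{α/2} + z_β) / d)².
z_{α/2} + z_β = 1.645 + 1.036 = 2.681.
n = 2 × (2.681 / 0.612)² = 2 × 4.381² = 2 × 19.19 = 38.4.
Round up to the next whole participant.

n = 39 per group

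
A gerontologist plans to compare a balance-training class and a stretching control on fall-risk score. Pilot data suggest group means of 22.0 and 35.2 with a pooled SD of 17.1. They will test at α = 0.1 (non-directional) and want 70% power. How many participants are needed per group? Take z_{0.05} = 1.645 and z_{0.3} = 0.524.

Cohen's d = |M₁ − M₂| / SD_pooled = |22.0 − 35.2| / 17.1 = 13.2 / 17.1 = 0.772.
For two independent groups with equal n: n = 2·((z_{α/2} + z_β) / d)².
z_{α/2} + z_β = 1.645 + 0.524 = 2.169.
n = 2 × (2.169 / 0.772)² = 2 × 2.810² = 2 × 7.89 = 15.8.
Round up to the next whole participant.

n = 16 per group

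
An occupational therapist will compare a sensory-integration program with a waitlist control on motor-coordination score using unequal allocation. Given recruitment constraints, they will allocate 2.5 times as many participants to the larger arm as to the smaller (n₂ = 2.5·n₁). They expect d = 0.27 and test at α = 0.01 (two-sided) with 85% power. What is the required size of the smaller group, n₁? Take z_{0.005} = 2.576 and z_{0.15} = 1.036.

n₁ = 251

With allocation ratio k = n₂/n₁ = 2.5, Var(x̄₁−x̄₂) = σ²(1/n₁ + 1/(k·n₁)) = σ²·(k+1)/(k·n₁).
So n₁ = (1 + 1/k)·((z_{α/2} + z_β)/d)² = 1.400 × (3.612/0.27)².
n₁ = 1.400 × 178.96 = 250.6.
Round up: n₁ = 251, giving n₂ = ⌈2.5 × 251⌉ = ⌈627.5⌉ = 628.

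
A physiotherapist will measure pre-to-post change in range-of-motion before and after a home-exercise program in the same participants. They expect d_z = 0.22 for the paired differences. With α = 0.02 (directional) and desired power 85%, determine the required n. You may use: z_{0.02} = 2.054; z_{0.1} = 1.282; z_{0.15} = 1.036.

n = 198 pairs

For a paired (one-sample on differences) test: n = ((z_{α} + z_β) / d)².
z_{α} + z_β = 2.054 + 1.036 = 3.090.
n = (3.090 / 0.22)² = 14.045² = 197.27.
Round up.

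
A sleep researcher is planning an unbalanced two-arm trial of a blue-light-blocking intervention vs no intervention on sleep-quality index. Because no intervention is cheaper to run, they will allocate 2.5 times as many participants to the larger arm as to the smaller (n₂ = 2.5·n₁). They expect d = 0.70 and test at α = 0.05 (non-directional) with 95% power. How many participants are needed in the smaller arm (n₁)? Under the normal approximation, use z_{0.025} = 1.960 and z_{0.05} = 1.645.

n₁ = 38

With allocation ratio k = n₂/n₁ = 2.5, Var(x̄₁−x̄₂) = σ²(1/n₁ + 1/(k·n₁)) = σ²·(k+1)/(k·n₁).
So n₁ = (1 + 1/k)·((z_{α/2} + z_β)/d)² = 1.400 × (3.605/0.70)².
n₁ = 1.400 × 26.52 = 37.1.
Round up: n₁ = 38, giving n₂ = 2.5 × 38 = 95.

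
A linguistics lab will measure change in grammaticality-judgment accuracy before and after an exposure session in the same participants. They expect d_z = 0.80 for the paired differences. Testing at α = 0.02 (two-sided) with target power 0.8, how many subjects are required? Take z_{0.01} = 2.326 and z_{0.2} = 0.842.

For a paired (one-sample on differences) test: n = ((z_{α/2} + z_β) / d)².
z_{α/2} + z_β = 2.326 + 0.842 = 3.168.
n = (3.168 / 0.80)² = 3.960² = 15.68.
Round up.

n = 16 pairs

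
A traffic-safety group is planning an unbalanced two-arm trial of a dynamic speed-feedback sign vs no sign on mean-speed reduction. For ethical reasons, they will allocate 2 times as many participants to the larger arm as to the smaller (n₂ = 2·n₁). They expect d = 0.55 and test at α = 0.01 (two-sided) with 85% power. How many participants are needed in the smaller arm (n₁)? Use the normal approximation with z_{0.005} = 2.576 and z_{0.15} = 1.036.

n₁ = 65

With allocation ratio k = n₂/n₁ = 2, Var(x̄₁−x̄₂) = σ²(1/n₁ + 1/(k·n₁)) = σ²·(k+1)/(k·n₁).
So n₁ = (1 + 1/k)·((z_{α/2} + z_β)/d)² = 1.500 × (3.612/0.55)².
n₁ = 1.500 × 43.13 = 64.7.
Round up: n₁ = 65, giving n₂ = 2 × 65 = 130.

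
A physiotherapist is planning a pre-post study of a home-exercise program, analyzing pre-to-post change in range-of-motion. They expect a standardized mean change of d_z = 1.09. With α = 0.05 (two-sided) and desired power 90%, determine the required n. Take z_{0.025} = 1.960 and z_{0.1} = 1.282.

n = 9 pairs

For a paired (one-sample on differences) test: n = ((z_{α/2} + z_β) / d)².
z_{α/2} + z_β = 1.960 + 1.282 = 3.242.
n = (3.242 / 1.09)² = 2.974² = 8.85.
Round up.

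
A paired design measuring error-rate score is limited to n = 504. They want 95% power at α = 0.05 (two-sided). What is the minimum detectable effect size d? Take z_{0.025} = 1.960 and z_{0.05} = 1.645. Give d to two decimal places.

d_min ≈ 0.16

For a single sample (or paired design) of n = 504: d_min = (z_{α/2} + z_β)/√n.
z-sum = 1.960 + 1.645 = 3.605.
d_min = 3.605 / √504 = 3.605 / 22.450 = 0.161.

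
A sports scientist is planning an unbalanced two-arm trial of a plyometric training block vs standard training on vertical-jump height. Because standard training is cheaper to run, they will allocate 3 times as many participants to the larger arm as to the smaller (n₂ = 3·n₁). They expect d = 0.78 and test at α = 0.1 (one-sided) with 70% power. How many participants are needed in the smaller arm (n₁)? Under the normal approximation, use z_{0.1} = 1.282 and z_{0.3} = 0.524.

With allocation ratio k = n₂/n₁ = 3, Var(x̄₁−x̄₂) = σ²(1/n₁ + 1/(k·n₁)) = σ²·(k+1)/(k·n₁).
So n₁ = (1 + 1/k)·((z_{α} + z_β)/d)² = 1.333 × (1.806/0.78)².
n₁ = 1.333 × 5.36 = 7.1.
Round up: n₁ = 8, giving n₂ = 3 × 8 = 24.

n₁ = 8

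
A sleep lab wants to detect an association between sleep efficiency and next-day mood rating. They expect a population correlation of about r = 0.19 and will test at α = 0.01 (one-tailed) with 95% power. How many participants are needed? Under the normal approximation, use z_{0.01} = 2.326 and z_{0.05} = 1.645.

n = 430

Fisher's z: C = ½·ln((1+r)/(1−r)) = ½·ln(1.4691) = 0.1923.
n = ((z_{α} + z_β)/C)² + 3.
(2.326 + 1.645) / 0.1923 = 3.971 / 0.1923 = 20.650.
n = 20.650² + 3 = 426.42 + 3 = 429.4.
Round up.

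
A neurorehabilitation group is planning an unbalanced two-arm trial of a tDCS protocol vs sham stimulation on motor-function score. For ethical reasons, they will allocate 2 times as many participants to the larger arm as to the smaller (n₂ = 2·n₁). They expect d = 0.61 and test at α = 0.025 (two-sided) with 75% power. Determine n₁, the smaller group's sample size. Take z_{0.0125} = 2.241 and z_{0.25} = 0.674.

With allocation ratio k = n₂/n₁ = 2, Var(x̄₁−x̄₂) = σ²(1/n₁ + 1/(k·n₁)) = σ²·(k+1)/(k·n₁).
So n₁ = (1 + 1/k)·((z_{α/2} + z_β)/d)² = 1.500 × (2.915/0.61)².
n₁ = 1.500 × 22.84 = 34.3.
Round up: n₁ = 35, giving n₂ = 2 × 35 = 70.

n₁ = 35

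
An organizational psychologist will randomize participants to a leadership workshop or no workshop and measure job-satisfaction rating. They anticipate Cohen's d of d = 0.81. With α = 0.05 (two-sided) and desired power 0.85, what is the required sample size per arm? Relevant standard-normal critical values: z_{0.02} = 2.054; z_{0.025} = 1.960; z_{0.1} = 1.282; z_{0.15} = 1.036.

n = 28 per group

For two independent groups with equal n: n = 2·((z_{α/2} + z_β) / d)².
z_{α/2} + z_β = 1.960 + 1.036 = 2.996.
n = 2 × (2.996 / 0.81)² = 2 × 3.699² = 2 × 13.68 = 27.4.
Round up to the next whole participant.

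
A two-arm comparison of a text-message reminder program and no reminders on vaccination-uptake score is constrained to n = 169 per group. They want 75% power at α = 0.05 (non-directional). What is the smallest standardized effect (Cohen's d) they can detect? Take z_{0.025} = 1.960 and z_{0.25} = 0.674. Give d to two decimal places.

d_min ≈ 0.29

For two independent groups of n = 169 each: d_min = (z_{α/2} + z_β)·√(2/n).
z-sum = 1.960 + 0.674 = 2.634.
d_min = 2.634 × √(2/169) = 2.634 × 0.1088 = 0.287.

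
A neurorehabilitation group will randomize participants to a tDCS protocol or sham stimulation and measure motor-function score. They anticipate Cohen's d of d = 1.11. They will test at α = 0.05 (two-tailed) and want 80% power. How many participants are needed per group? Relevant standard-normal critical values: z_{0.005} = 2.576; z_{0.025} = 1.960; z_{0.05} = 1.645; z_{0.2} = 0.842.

n = 13 per group

For two independent groups with equal n: n = 2·((z_{α/2} + z_β) / d)².
z_{α/2} + z_β = 1.960 + 0.842 = 2.802.
n = 2 × (2.802 / 1.11)² = 2 × 2.524² = 2 × 6.37 = 12.7.
Round up to the next whole participant.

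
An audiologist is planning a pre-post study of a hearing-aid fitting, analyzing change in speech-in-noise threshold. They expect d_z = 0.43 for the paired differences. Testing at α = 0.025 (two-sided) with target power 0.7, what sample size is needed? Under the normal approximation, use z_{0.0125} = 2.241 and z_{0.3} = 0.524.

n = 42 pairs

For a paired (one-sample on differences) test: n = ((z_{α/2} + z_β) / d)².
z_{α/2} + z_β = 2.241 + 0.524 = 2.765.
n = (2.765 / 0.43)² = 6.430² = 41.35.
Round up.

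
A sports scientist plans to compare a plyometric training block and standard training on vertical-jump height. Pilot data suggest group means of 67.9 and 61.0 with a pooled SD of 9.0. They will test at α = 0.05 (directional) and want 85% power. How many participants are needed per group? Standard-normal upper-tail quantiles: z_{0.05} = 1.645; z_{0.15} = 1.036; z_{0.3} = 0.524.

Cohen's d = |M₁ − M₂| / SD_pooled = |67.9 − 61.0| / 9.0 = 6.9 / 9.0 = 0.767.
For two independent groups with equal n: n = 2·((z_{α} + z_β) / d)².
z_{α} + z_β = 1.645 + 1.036 = 2.681.
n = 2 × (2.681 / 0.767)² = 2 × 3.495² = 2 × 12.22 = 24.4.
Round up to the next whole participant.

n = 25 per group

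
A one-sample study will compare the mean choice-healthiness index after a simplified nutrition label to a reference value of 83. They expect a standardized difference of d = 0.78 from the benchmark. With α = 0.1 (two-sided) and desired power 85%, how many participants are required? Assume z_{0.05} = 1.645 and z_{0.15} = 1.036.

For a one-sample test: n = ((z_{α/2} + z_β) / d)².
z_{α/2} + z_β = 1.645 + 1.036 = 2.681.
n = (2.681 / 0.78)² = 3.437² = 11.81.
Round up.

n = 12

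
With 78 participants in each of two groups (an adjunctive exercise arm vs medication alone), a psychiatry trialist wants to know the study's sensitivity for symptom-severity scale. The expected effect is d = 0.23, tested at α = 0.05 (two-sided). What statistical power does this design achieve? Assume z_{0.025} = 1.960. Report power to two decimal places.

For two equal groups, power = Φ(d·√(n/2) − z_{α/2}).
d·√(n/2) = 0.23 × √(78/2) = 0.23 × 6.245 = 1.436.
z_β = 1.436 − 1.960 = -0.524.
Power = Φ(-0.524) = 0.300.

power ≈ 0.30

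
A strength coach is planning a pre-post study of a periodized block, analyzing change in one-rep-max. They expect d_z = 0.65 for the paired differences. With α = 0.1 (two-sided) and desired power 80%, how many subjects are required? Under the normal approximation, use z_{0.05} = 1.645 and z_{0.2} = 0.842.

n = 15 pairs

For a paired (one-sample on differences) test: n = ((z_{α/2} + z_β) / d)².
z_{α/2} + z_β = 1.645 + 0.842 = 2.487.
n = (2.487 / 0.65)² = 3.826² = 14.64.
Round up.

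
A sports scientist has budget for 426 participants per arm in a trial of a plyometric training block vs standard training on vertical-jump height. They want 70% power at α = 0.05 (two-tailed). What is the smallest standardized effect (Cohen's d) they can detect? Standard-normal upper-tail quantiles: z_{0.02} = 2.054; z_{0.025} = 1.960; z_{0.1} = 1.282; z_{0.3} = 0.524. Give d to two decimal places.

d_min ≈ 0.17

For two independent groups of n = 426 each: d_min = (z_{α/2} + z_β)·√(2/n).
z-sum = 1.960 + 0.524 = 2.484.
d_min = 2.484 × √(2/426) = 2.484 × 0.0685 = 0.170.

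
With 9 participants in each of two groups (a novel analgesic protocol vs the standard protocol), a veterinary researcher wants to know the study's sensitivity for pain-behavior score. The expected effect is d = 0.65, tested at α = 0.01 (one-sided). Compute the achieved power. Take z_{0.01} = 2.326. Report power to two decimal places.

power ≈ 0.17

For two equal groups, power = Φ(d·√(n/2) − z_{α}).
d·√(n/2) = 0.65 × √(9/2) = 0.65 × 2.121 = 1.379.
z_β = 1.379 − 2.326 = -0.947.
Power = Φ(-0.947) = 0.172.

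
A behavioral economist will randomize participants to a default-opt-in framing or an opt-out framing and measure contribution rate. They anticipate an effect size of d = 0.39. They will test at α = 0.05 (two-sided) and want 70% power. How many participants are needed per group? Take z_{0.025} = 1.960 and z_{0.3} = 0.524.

n = 82 per group

For two independent groups with equal n: n = 2·((z_{α/2} + z_β) / d)².
z_{α/2} + z_β = 1.960 + 0.524 = 2.484.
n = 2 × (2.484 / 0.39)² = 2 × 6.369² = 2 × 40.57 = 81.1.
Round up to the next whole participant.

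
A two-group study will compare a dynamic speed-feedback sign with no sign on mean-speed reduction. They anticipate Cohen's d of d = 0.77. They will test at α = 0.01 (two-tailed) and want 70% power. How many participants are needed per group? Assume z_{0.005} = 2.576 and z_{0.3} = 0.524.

n = 33 per group

For two independent groups with equal n: n = 2·((z_{α/2} + z_β) / d)².
z_{α/2} + z_β = 2.576 + 0.524 = 3.100.
n = 2 × (3.100 / 0.77)² = 2 × 4.026² = 2 × 16.21 = 32.4.
Round up to the next whole participant.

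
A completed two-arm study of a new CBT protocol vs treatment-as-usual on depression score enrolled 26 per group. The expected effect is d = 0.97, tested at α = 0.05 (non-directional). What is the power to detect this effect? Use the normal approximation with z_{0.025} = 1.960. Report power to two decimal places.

For two equal groups, power = Φ(d·√(n/2) − z_{α/2}).
d·√(n/2) = 0.97 × √(26/2) = 0.97 × 3.606 = 3.497.
z_β = 3.497 − 1.960 = 1.537.
Power = Φ(1.537) = 0.938.

power ≈ 0.94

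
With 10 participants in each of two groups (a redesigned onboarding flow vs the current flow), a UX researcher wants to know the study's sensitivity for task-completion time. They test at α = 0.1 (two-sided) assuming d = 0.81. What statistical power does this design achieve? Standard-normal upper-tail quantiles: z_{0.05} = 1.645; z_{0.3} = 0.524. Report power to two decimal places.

For two equal groups, power = Φ(d·√(n/2) − z_{α/2}).
d·√(n/2) = 0.81 × √(10/2) = 0.81 × 2.236 = 1.811.
z_β = 1.811 − 1.645 = 0.166.
Power = Φ(0.166) = 0.566.

power ≈ 0.57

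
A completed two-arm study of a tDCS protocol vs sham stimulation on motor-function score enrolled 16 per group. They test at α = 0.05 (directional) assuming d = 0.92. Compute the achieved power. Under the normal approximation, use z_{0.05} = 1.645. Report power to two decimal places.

power ≈ 0.83

For two equal groups, power = Φ(d·√(n/2) − z_{α}).
d·√(n/2) = 0.92 × √(16/2) = 0.92 × 2.828 = 2.602.
z_β = 2.602 − 1.645 = 0.957.
Power = Φ(0.957) = 0.831.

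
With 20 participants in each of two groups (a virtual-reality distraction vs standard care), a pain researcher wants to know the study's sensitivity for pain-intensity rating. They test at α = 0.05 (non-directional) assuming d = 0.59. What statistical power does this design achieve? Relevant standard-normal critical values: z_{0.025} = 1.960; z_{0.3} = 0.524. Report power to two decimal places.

power ≈ 0.46

For two equal groups, power = Φ(d·√(n/2) − z_{α/2}).
d·√(n/2) = 0.59 × √(20/2) = 0.59 × 3.162 = 1.866.
z_β = 1.866 − 1.960 = -0.094.
Power = Φ(-0.094) = 0.462.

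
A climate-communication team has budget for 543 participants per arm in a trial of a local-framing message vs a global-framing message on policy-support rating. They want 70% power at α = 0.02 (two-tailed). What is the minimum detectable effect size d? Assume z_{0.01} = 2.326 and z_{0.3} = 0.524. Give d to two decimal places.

For two independent groups of n = 543 each: d_min = (z_{α/2} + z_β)·√(2/n).
z-sum = 2.326 + 0.524 = 2.850.
d_min = 2.850 × √(2/543) = 2.850 × 0.0607 = 0.173.

d_min ≈ 0.17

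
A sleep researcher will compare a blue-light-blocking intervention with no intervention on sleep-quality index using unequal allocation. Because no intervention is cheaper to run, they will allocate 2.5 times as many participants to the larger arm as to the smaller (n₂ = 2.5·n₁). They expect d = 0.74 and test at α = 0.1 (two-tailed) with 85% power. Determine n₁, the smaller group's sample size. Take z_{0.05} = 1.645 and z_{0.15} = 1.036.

With allocation ratio k = n₂/n₁ = 2.5, Var(x̄₁−x̄₂) = σ²(1/n₁ + 1/(k·n₁)) = σ²·(k+1)/(k·n₁).
So n₁ = (1 + 1/k)·((z_{α/2} + z_β)/d)² = 1.400 × (2.681/0.74)².
n₁ = 1.400 × 13.13 = 18.4.
Round up: n₁ = 19, giving n₂ = ⌈2.5 × 19⌉ = ⌈47.5⌉ = 48.

n₁ = 19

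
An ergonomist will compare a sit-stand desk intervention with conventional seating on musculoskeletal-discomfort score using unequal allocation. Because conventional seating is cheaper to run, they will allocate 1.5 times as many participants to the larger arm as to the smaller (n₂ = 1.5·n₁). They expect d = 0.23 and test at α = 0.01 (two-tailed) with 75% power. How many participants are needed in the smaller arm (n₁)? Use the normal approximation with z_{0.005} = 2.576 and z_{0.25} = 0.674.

n₁ = 333

With allocation ratio k = n₂/n₁ = 1.5, Var(x̄₁−x̄₂) = σ²(1/n₁ + 1/(k·n₁)) = σ²·(k+1)/(k·n₁).
So n₁ = (1 + 1/k)·((z_{α/2} + z_β)/d)² = 1.667 × (3.250/0.23)².
n₁ = 1.667 × 199.67 = 332.8.
Round up: n₁ = 333, giving n₂ = ⌈1.5 × 333⌉ = ⌈499.5⌉ = 500.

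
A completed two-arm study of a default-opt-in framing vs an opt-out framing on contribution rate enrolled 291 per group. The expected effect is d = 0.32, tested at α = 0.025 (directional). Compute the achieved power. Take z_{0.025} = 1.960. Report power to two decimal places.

power ≈ 0.97

For two equal groups, power = Φ(d·√(n/2) − z_{α}).
d·√(n/2) = 0.32 × √(291/2) = 0.32 × 12.062 = 3.860.
z_β = 3.860 − 1.960 = 1.900.
Power = Φ(1.900) = 0.971.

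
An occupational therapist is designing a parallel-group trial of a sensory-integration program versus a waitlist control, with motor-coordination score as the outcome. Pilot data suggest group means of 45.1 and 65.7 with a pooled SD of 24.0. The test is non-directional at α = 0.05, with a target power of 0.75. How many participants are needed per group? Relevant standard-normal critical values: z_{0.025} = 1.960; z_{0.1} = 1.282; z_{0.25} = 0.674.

n = 19 per group

Cohen's d = |M₁ − M₂| / SD_pooled = |45.1 − 65.7| / 24.0 = 20.6 / 24.0 = 0.858.
For two independent groups with equal n: n = 2·((z_{α/2} + z_β) / d)².
z_{α/2} + z_β = 1.960 + 0.674 = 2.634.
n = 2 × (2.634 / 0.858)² = 2 × 3.070² = 2 × 9.42 = 18.8.
Round up to the next whole participant.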